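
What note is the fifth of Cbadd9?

Cbadd9 is built on Cb; its 5th is a perfect 5th above the root.
A fifth above C uses the letter G, and the perfect 5th above Cb is Gb.

Gb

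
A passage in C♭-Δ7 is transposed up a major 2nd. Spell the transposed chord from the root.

Db – Fb – Ab – C

A major 2nd up from Cb is Db, so the new chord is Db minor-major seventh.
Db — root
Fb — minor 3rd
Ab — perfect 5th
C — major 7th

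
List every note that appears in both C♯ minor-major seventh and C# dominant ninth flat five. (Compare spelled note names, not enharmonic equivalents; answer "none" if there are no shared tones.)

C♯ minor-major seventh: C-sharp E G-sharp B-sharp
C# dominant ninth flat five: C-sharp E-sharp G B D-sharp
Common to both → C-sharp.

C-sharp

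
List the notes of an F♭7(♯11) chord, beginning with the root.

F♭  A♭  C♭  E𝄫  B♭

Root F♭, quality dominant seventh sharp eleven:
F♭ — root
A♭ — major 3rd
C♭ — perfect 5th
E𝄫 — minor 7th
B♭ — augmented 11th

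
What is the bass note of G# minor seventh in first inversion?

B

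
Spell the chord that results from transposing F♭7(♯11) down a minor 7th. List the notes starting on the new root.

A minor 7th down from Fb is Gb, so the new chord is Gb dominant seventh sharp eleven.
root → Gb
3rd (major 3rd) → Bb
5th (perfect 5th) → Db
7th (minor 7th) → Fb
11th (augmented 11th) → C

Gb, Bb, Db, Fb, C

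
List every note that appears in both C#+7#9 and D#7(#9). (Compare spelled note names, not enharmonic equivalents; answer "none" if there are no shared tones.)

C#+7#9 = C♯, E♯, G𝄪, B, D𝄪.
D#7(#9) = D♯, F𝄪, A♯, C♯, E𝄪.
Shared: C♯.

C♯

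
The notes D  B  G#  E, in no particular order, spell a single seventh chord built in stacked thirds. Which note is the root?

E

Arranged so that each adjacent pair is a third by letter name: E – G# – B – D.
The bottom of that stack, E, is the root (this is E dominant seventh).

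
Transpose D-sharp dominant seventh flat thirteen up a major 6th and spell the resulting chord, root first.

B# D## F## A# G#

Transposed root: D# → B# (major 6th up). So we spell B# dominant seventh flat thirteen:
- root: B#
- major 3rd: D##
- perfect 5th: F##
- minor 7th: A#
- minor 13th: G#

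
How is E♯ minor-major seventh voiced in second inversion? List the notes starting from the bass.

E♯ minor-major seventh = E#–G#–B#–D##; second inversion → fifth (B#) lowest.

B#, D##, E#, G#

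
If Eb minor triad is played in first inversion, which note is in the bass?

Eb minor triad = Eb–Gb–Bb. First inversion → third in the bass = Gb.

Gb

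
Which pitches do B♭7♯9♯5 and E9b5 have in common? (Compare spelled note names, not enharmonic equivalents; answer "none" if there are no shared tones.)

Bb, D, F#

B♭7♯9♯5 = Bb, D, F#, Ab, C#.
E9b5 = E, G#, Bb, D, F#.
Shared: Bb, D, F#.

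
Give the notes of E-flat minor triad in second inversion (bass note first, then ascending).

Bb Eb Gb

In root position, E-flat minor triad is Eb–Gb–Bb.
Second inversion puts the fifth (Bb) in the bass.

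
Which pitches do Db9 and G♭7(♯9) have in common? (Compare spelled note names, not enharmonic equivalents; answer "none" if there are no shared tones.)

D♭

Db9 = D♭, F, A♭, C♭, E♭.
G♭7(♯9) = G♭, B♭, D♭, F♭, A.
Shared: D♭.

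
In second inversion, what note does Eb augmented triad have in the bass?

B

Eb augmented triad in root position is E♭–G–B.
Second inversion places the fifth in the bass, which is B.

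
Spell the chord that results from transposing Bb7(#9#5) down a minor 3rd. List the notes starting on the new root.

G, B, D#, F, A#

A minor 3rd down from Bb is G, so the new chord is G dominant seventh sharp nine sharp five.
G — root
B — major 3rd
D# — augmented 5th
F — minor 7th
A# — augmented 9th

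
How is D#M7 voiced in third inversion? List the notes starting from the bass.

C##  D#  F##  A#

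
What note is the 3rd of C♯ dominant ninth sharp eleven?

E-sharp

Root of C♯ dominant ninth sharp eleven = C-sharp. The 3rd is a major 3rd: C-sharp up a major 3rd → E-sharp.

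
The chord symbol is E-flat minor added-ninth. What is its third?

Gb

Root of E-flat minor added-ninth = Eb. The 3rd is a minor 3rd: Eb up a minor 3rd → Gb.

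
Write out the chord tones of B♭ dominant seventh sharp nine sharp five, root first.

B-flat, D, F-sharp, A-flat, C-sharp

Root B-flat, quality dominant seventh sharp nine sharp five:
Root: B-flat
Major 3rd (3rd): D
Augmented 5th (5th): F-sharp
Minor 7th (7th): A-flat
Augmented 9th (9th): C-sharp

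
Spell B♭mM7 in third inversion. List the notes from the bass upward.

B♭mM7 = Bb–Db–F–A; third inversion → seventh (A) lowest.

A, Bb, Db, F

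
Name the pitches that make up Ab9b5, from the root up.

Root Ab, quality dominant ninth flat five:
Ab — root
C — major 3rd
Ebb — diminished 5th
Gb — minor 7th
Bb — major 9th

Ab  C  Ebb  Gb  Bb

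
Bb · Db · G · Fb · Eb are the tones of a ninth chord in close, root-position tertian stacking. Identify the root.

Eb

Stacking in thirds gives Eb – G – Bb – Db – Fb, so Eb is the root — Eb dominant seventh flat nine.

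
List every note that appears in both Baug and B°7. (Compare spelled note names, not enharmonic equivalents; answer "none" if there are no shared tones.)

B

Baug: B D# F##
B°7: B D F Ab
Common to both → B.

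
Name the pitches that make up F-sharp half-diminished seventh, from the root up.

F-sharp half-diminished seventh: half-diminished seventh on F#.
F# — root
A — minor 3rd
C — diminished 5th
E — minor 7th

F#, A, C, E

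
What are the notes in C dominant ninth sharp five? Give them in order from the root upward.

C E G♯ B♭ D

C dominant ninth sharp five: dominant ninth sharp five on C.
Root: C
Major 3rd (3rd): E
Augmented 5th (5th): G♯
Minor 7th (7th): B♭
Major 9th (9th): D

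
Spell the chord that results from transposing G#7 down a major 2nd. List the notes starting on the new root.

F#  A#  C#  E

G# down a major 2nd → F#. New chord: F# dominant seventh.
F# — root
A# — major 3rd
C# — perfect 5th
E — minor 7th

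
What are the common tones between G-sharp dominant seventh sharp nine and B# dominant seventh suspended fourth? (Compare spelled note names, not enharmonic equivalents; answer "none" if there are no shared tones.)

B-sharp

G-sharp dominant seventh sharp nine: G-sharp B-sharp D-sharp F-sharp A-double-sharp
B# dominant seventh suspended fourth: B-sharp E-sharp F-double-sharp A-sharp
Common to both → B-sharp.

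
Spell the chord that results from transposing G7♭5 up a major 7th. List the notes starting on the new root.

G up a major 7th → F#. New chord: F# dominant seventh flat five.
Root: F#
Major 3rd (3rd): A#
Diminished 5th (5th): C
Minor 7th (7th): E

F#, A#, C, E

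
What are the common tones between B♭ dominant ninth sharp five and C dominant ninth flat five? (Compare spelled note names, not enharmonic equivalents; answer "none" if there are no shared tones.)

B♭ dominant ninth sharp five: B-flat D F-sharp A-flat C
C dominant ninth flat five: C E G-flat B-flat D
Common to both → B-flat, D, C.

B-flat, D, C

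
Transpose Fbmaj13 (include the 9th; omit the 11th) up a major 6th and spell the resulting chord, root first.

Db – F – Ab – C – Eb – Bb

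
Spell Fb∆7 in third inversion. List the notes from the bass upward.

Fb∆7 = F♭–A♭–C♭–E♭; third inversion → seventh (E♭) lowest.

E♭  F♭  A♭  C♭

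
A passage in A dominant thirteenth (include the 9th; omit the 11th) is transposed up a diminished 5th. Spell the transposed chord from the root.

E-flat G B-flat D-flat F C

Transposed root: A → E-flat (diminished 5th up). So we spell E-flat dominant thirteenth:
Root: E-flat
Major 3rd (3rd): G
Perfect 5th (5th): B-flat
Minor 7th (7th): D-flat
Major 9th (9th): F
Major 13th (13th): C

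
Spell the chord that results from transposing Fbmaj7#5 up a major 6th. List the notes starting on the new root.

Fb up a major 6th → Db. New chord: Db augmented major seventh.
Db — root
F — major 3rd
A — augmented 5th
C — major 7th

Db  F  A  C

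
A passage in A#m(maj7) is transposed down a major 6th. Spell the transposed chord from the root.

A# down a major 6th → C#. New chord: C# minor-major seventh.
Root: C#
Minor 3rd (3rd): E
Perfect 5th (5th): G#
Major 7th (7th): B#

C#  E  G#  B#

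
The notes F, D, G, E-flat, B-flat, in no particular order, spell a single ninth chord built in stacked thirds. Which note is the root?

Stacking in thirds gives E-flat – G – B-flat – D – F, so E-flat is the root — E-flat major ninth.

E-flat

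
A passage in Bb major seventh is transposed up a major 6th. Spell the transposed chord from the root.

G – B – D – F♯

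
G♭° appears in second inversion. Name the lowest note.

G♭° = G♭–B𝄫–D𝄫. Second inversion → fifth in the bass = D𝄫.

D𝄫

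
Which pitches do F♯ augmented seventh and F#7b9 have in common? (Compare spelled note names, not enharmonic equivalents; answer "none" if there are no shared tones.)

F♯, A♯, E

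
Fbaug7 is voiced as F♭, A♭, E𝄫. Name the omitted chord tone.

Fbaug7 = F♭, A♭, C, E𝄫. The voicing lacks the 5th (augmented 5th), C.

C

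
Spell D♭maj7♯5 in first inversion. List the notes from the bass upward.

F A C Db

In root position, D♭maj7♯5 is Db–F–A–C.
First inversion puts the third (F) in the bass.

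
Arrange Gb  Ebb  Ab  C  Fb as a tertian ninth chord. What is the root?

Fb

Stacking in thirds gives Fb – Ab – C – Ebb – Gb, so Fb is the root — Fb dominant ninth sharp five.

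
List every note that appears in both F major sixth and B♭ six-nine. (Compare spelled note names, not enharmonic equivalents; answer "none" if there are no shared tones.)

F – C – D

F major sixth = F, A, C, D.
B♭ six-nine = B-flat, D, F, G, C.
Shared: F, C, D.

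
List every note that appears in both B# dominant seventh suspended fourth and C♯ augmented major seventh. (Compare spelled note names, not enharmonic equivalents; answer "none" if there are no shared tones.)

B# dominant seventh suspended fourth: B-sharp E-sharp F-double-sharp A-sharp
C♯ augmented major seventh: C-sharp E-sharp G-double-sharp B-sharp
Common to both → B-sharp, E-sharp.

B-sharp, E-sharp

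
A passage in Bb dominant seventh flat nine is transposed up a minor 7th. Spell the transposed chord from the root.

Transposed root: Bb → Ab (minor 7th up). So we spell Ab dominant seventh flat nine:
Ab — root
C — major 3rd
Eb — perfect 5th
Gb — minor 7th
Bbb — minor 9th

Ab, C, Eb, Gb, Bbb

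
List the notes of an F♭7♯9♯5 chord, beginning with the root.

Fb, Ab, C, Ebb, G

F♭7♯9♯5: dominant seventh sharp nine sharp five on Fb.
root → Fb
3rd (major 3rd) → Ab
5th (augmented 5th) → C
7th (minor 7th) → Ebb
9th (augmented 9th) → G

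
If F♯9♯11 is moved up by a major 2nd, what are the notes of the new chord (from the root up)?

Transposed root: F# → G# (major 2nd up). So we spell G# dominant ninth sharp eleven:
Root: G#
Major 3rd (3rd): B#
Perfect 5th (5th): D#
Minor 7th (7th): F#
Major 9th (9th): A#
Augmented 11th (11th): C##

G#, B#, D#, F#, A#, C##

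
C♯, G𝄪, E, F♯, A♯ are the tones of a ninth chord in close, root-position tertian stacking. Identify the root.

F♯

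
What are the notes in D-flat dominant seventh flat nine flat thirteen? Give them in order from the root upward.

D-flat dominant seventh flat nine flat thirteen: dominant seventh flat nine flat thirteen on D-flat.
Root: D-flat
Major 3rd (3rd): F
Perfect 5th (5th): A-flat
Minor 7th (7th): C-flat
Minor 9th (9th): E-double-flat
Minor 13th (13th): B-double-flat

D-flat, F, A-flat, C-flat, E-double-flat, B-double-flat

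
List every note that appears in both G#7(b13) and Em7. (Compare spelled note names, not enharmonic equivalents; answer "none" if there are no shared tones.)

E

G#7(b13): G# B# D# F# E
Em7: E G B D
Common to both → E.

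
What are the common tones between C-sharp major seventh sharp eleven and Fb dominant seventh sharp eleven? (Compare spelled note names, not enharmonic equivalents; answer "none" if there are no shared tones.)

none

C-sharp major seventh sharp eleven = C♯, E♯, G♯, B♯, F𝄪.
Fb dominant seventh sharp eleven = F♭, A♭, C♭, E𝄫, B♭.
Shared: none.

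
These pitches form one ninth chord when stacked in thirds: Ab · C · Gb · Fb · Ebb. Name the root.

Arranged so that each adjacent pair is a third by letter name: Fb – Ab – C – Ebb – Gb.
The bottom of that stack, Fb, is the root (this is Fb dominant ninth sharp five).

Fb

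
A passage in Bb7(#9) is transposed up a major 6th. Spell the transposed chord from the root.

G – B – D – F – A♯

Transposed root: B♭ → G (major 6th up). So we spell G dominant seventh sharp nine:
Root: G
Major 3rd (3rd): B
Perfect 5th (5th): D
Minor 7th (7th): F
Augmented 9th (9th): A♯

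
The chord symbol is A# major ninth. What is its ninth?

A# major ninth is built on A#; its 9th is a major 9th above the root.
A second above A uses the letter B, and the major 9th above A# is B#.

B#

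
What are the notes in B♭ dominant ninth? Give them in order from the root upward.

B♭ dominant ninth is a dominant ninth built on B♭.
root → B♭
3rd (major 3rd) → D
5th (perfect 5th) → F
7th (minor 7th) → A♭
9th (major 9th) → C

B♭ D F A♭ C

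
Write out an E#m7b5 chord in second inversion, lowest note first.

B, D#, E#, G#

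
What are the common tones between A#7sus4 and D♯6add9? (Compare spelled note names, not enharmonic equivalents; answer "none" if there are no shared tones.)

A#7sus4 = A#, D#, E#, G#.
D♯6add9 = D#, F##, A#, B#, E#.
Shared: A#, D#, E#.

A#  D#  E#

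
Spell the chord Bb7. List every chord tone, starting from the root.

B♭ – D – F – A♭

Bb7: dominant seventh on B♭.
Root: B♭
Major 3rd (3rd): D
Perfect 5th (5th): F
Minor 7th (7th): A♭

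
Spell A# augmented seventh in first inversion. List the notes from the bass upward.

C-double-sharp, E-double-sharp, G-sharp, A-sharp

A# augmented seventh = A-sharp–C-double-sharp–E-double-sharp–G-sharp; first inversion → third (C-double-sharp) lowest.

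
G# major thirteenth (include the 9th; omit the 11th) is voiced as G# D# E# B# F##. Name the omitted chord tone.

G# major thirteenth = G#, B#, D#, F##, A#, E#. The voicing lacks the 9th (major 9th), A#.

A#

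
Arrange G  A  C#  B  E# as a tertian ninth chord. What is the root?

Stacking in thirds gives A – C# – E# – G – B, so A is the root — A dominant ninth sharp five.

A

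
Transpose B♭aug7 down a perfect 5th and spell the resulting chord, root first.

Transposed root: Bb → Eb (perfect 5th down). So we spell Eb augmented seventh:
- root: Eb
- major 3rd: G
- augmented 5th: B
- minor 7th: Db

Eb  G  B  Db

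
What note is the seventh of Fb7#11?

Ebb

Root of Fb7#11 = Fb. The 7th is a minor 7th: Fb up a minor 7th → Ebb.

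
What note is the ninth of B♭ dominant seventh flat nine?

C-flat

Root of B♭ dominant seventh flat nine = B-flat. The 9th is a minor 9th: B-flat up a minor 9th → C-flat.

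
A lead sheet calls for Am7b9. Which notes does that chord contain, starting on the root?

Am7b9: minor seventh flat nine on A.
- root: A
- minor 3rd: C
- perfect 5th: E
- minor 7th: G
- minor 9th: Bb

A, C, E, G, Bb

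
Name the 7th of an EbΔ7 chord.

EbΔ7 is built on Eb; its 7th is a major 7th above the root.
A seventh above E uses the letter D, and the major 7th above Eb is D.

D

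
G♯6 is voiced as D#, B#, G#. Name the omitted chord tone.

G♯6 = G#, B#, D#, E#. The voicing lacks the 6th (major 6th), E#.

E#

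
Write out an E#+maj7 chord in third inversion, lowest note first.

E#+maj7 = E#–G##–B##–D##; third inversion → seventh (D##) lowest.

D##, E#, G##, B##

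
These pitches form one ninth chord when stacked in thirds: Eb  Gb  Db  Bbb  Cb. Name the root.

Cb

Stacking in thirds gives Cb – Eb – Gb – Bbb – Db, so Cb is the root — Cb dominant ninth.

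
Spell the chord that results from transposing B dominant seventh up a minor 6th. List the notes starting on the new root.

G – B – D – F

A minor 6th up from B is G, so the new chord is G dominant seventh.
G — root
B — major 3rd
D — perfect 5th
F — minor 7th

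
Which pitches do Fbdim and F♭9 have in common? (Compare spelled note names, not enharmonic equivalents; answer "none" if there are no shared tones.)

Fb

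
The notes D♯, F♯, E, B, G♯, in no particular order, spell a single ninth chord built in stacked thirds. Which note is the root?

E

Stacking in thirds gives E – G♯ – B – D♯ – F♯, so E is the root — E major ninth.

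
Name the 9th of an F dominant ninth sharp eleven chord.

G

Root of F dominant ninth sharp eleven = F. The 9th is a major 9th: F up a major 9th → G.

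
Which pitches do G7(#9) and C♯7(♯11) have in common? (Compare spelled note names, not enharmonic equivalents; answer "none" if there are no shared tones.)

B

G7(#9) = G, B, D, F, A#.
C♯7(♯11) = C#, E#, G#, B, F##.
Shared: B.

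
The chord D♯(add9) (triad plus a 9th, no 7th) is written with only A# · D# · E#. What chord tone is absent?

F##

D♯(add9) = D#, F##, A#, E#. The voicing lacks the 3rd (major 3rd), F##.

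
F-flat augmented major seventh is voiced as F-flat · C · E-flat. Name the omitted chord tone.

F-flat augmented major seventh = F-flat, A-flat, C, E-flat. The voicing lacks the 3rd (major 3rd), A-flat.

A-flat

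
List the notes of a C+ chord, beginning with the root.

Root C, quality augmented triad:
Root: C
Major 3rd (3rd): E
Augmented 5th (5th): G#

C – E – G#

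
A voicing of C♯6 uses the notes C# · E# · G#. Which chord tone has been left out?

A#

C♯6 = C#, E#, G#, A#. The voicing lacks the 6th (major 6th), A#.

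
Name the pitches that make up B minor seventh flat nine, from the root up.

Root B, quality minor seventh flat nine:
B — root
D — minor 3rd
F-sharp — perfect 5th
A — minor 7th
C — minor 9th

B  D  F-sharp  A  C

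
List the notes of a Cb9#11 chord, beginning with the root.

Root Cb, quality dominant ninth sharp eleven:
root → Cb
3rd (major 3rd) → Eb
5th (perfect 5th) → Gb
7th (minor 7th) → Bbb
9th (major 9th) → Db
11th (augmented 11th) → F

Cb  Eb  Gb  Bbb  Db  F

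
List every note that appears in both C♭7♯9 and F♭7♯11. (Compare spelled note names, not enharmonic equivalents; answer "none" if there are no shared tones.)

C♭7♯9: C♭ E♭ G♭ B𝄫 D
F♭7♯11: F♭ A♭ C♭ E𝄫 B♭
Common to both → C♭.

C♭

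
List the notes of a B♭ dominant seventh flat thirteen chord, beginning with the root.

B♭ dominant seventh flat thirteen: dominant seventh flat thirteen on B-flat.
Root: B-flat
Major 3rd (3rd): D
Perfect 5th (5th): F
Minor 7th (7th): A-flat
Minor 13th (13th): G-flat

B-flat  D  F  A-flat  G-flat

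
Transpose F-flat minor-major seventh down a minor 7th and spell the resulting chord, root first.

A minor 7th down from Fb is Gb, so the new chord is Gb minor-major seventh.
- root: Gb
- minor 3rd: Bbb
- perfect 5th: Db
- major 7th: F

Gb, Bbb, Db, F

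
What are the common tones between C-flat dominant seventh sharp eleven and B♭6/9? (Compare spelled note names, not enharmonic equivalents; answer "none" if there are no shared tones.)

C-flat dominant seventh sharp eleven: C♭ E♭ G♭ B𝄫 F
B♭6/9: B♭ D F G C
Common to both → F.

F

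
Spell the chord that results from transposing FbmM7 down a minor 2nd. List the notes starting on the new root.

Eb Gb Bb D

Fb down a minor 2nd → Eb. New chord: Eb minor-major seventh.
Eb — root
Gb — minor 3rd
Bb — perfect 5th
D — major 7th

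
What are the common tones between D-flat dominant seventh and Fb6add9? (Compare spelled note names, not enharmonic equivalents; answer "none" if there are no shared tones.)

D-flat dominant seventh: Db F Ab Cb
Fb6add9: Fb Ab Cb Db Gb
Common to both → Db, Ab, Cb.

Db, Ab, Cb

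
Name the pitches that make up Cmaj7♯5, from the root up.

Root C, quality augmented major seventh:
C — root
E — major 3rd
G# — augmented 5th
B — major 7th

C E G# B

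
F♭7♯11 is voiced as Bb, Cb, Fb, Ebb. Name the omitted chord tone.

Ab

The full F♭7♯11 chord is Fb, Ab, Cb, Ebb, Bb.
Comparing with the voicing, the major 3rd (3rd) — Ab — is absent.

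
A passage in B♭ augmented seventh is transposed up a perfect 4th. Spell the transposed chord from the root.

Eb – G – B – Db

Bb up a perfect 4th → Eb. New chord: Eb augmented seventh.
root → Eb
3rd (major 3rd) → G
5th (augmented 5th) → B
7th (minor 7th) → Db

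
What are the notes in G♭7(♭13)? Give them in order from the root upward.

Root Gb, quality dominant seventh flat thirteen:
Gb — root
Bb — major 3rd
Db — perfect 5th
Fb — minor 7th
Ebb — minor 13th

Gb, Bb, Db, Fb, Ebb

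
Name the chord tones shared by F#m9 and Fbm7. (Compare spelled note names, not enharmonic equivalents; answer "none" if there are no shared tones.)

none

F#m9: F# A C# E G#
Fbm7: Fb Abb Cb Ebb
Common to both → none.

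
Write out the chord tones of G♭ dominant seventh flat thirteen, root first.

G♭ dominant seventh flat thirteen: dominant seventh flat thirteen on Gb.
Root: Gb
Major 3rd (3rd): Bb
Perfect 5th (5th): Db
Minor 7th (7th): Fb
Minor 13th (13th): Ebb

Gb – Bb – Db – Fb – Ebb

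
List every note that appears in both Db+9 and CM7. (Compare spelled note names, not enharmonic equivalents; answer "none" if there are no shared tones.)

none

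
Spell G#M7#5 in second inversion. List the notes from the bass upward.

In root position, G#M7#5 is G#–B#–D##–F##.
Second inversion puts the fifth (D##) in the bass.

D##, F##, G#, B#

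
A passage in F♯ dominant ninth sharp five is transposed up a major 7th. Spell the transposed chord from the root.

F-sharp up a major 7th → E-sharp. New chord: E-sharp dominant ninth sharp five.
Root: E-sharp
Major 3rd (3rd): G-double-sharp
Augmented 5th (5th): B-double-sharp
Minor 7th (7th): D-sharp
Major 9th (9th): F-double-sharp

E-sharp, G-double-sharp, B-double-sharp, D-sharp, F-double-sharp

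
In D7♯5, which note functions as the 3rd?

F#

D7♯5 is built on D; its 3rd is a major 3rd above the root.
A third above D uses the letter F, and the major 3rd above D is F#.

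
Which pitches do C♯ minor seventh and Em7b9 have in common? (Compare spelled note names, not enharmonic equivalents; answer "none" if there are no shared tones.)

E  B

C♯ minor seventh = C#, E, G#, B.
Em7b9 = E, G, B, D, F.
Shared: E, B.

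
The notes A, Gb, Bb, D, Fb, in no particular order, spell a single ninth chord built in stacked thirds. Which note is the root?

Stacking in thirds gives Gb – Bb – D – Fb – A, so Gb is the root — Gb dominant seventh sharp nine sharp five.

Gb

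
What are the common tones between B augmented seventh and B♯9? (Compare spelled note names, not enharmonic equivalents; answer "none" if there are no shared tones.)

B augmented seventh = B, D♯, F𝄪, A.
B♯9 = B♯, D𝄪, F𝄪, A♯, C𝄪.
Shared: F𝄪.

F𝄪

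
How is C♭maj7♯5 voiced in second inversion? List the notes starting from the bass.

C♭maj7♯5 = Cb–Eb–G–Bb; second inversion → fifth (G) lowest.

G Bb Cb Eb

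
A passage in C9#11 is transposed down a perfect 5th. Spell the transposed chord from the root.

A perfect 5th down from C is F, so the new chord is F dominant ninth sharp eleven.
F — root
A — major 3rd
C — perfect 5th
Eb — minor 7th
G — major 9th
B — augmented 11th

F, A, C, Eb, G, B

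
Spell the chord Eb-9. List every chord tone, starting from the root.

Eb  Gb  Bb  Db  F

Root Eb, quality minor ninth:
root → Eb
3rd (minor 3rd) → Gb
5th (perfect 5th) → Bb
7th (minor 7th) → Db
9th (major 9th) → F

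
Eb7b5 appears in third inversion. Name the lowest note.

D♭

Eb7b5 in root position is E♭–G–B𝄫–D♭.
Third inversion places the seventh in the bass, which is D♭.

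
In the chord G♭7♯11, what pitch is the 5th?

Root of G♭7♯11 = G♭. The 5th is a perfect 5th: G♭ up a perfect 5th → D♭.

D♭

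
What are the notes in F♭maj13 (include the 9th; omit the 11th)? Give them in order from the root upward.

F♭, A♭, C♭, E♭, G♭, D♭

Root F♭, quality major thirteenth:
F♭ — root
A♭ — major 3rd
C♭ — perfect 5th
E♭ — major 7th
G♭ — major 9th
D♭ — major 13th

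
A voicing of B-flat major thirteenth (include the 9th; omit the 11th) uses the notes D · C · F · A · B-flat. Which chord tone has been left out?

The full B-flat major thirteenth chord is B-flat, D, F, A, C, G.
Comparing with the voicing, the major 13th (13th) — G — is absent.

G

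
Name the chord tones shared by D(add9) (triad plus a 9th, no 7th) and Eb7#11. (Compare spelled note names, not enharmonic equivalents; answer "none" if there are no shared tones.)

A

D(add9): D F# A E
Eb7#11: Eb G Bb Db A
Common to both → A.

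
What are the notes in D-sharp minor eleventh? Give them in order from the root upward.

D-sharp minor eleventh: minor eleventh on D#.
D# — root
F# — minor 3rd
A# — perfect 5th
C# — minor 7th
E# — major 9th
G# — perfect 11th

D# F# A# C# E# G#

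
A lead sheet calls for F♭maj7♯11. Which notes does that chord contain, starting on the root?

F♭maj7♯11 is a major seventh sharp eleven built on F♭.
- root: F♭
- major 3rd: A♭
- perfect 5th: C♭
- major 7th: E♭
- augmented 11th: B♭

F♭, A♭, C♭, E♭, B♭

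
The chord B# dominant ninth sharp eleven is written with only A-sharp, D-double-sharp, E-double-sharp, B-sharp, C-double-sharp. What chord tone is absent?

F-double-sharp

B# dominant ninth sharp eleven = B-sharp, D-double-sharp, F-double-sharp, A-sharp, C-double-sharp, E-double-sharp. The voicing lacks the 5th (perfect 5th), F-double-sharp.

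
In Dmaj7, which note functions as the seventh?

Dmaj7 is built on D; its 7th is a major 7th above the root.
A seventh above D uses the letter C, and the major 7th above D is C♯.

C♯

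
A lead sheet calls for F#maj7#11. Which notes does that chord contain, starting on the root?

F#maj7#11: major seventh sharp eleven on F♯.
F♯ — root
A♯ — major 3rd
C♯ — perfect 5th
E♯ — major 7th
B♯ — augmented 11th

F♯ – A♯ – C♯ – E♯ – B♯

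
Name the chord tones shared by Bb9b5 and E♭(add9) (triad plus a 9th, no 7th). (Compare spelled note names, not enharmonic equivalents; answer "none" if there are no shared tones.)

Bb

Bb9b5: Bb D Fb Ab C
E♭(add9): Eb G Bb F
Common to both → Bb.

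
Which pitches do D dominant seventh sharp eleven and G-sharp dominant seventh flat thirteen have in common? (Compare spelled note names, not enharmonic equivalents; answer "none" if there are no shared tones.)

D dominant seventh sharp eleven: D F# A C G#
G-sharp dominant seventh flat thirteen: G# B# D# F# E
Common to both → F#, G#.

F#, G#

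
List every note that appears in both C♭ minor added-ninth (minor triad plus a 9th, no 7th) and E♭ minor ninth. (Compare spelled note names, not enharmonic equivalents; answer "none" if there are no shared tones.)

G-flat D-flat

C♭ minor added-ninth: C-flat E-double-flat G-flat D-flat
E♭ minor ninth: E-flat G-flat B-flat D-flat F
Common to both → G-flat, D-flat.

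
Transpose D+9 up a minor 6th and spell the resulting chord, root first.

B♭ D F♯ A♭ C

A minor 6th up from D is B♭, so the new chord is B♭ dominant ninth sharp five.
root → B♭
3rd (major 3rd) → D
5th (augmented 5th) → F♯
7th (minor 7th) → A♭
9th (major 9th) → C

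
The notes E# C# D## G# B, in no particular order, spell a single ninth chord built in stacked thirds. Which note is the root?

Arranged so that each adjacent pair is a third by letter name: C# – E# – G# – B – D##.
The bottom of that stack, C#, is the root (this is C# dominant seventh sharp nine).

C#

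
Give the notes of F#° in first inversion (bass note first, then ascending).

In root position, F#° is F♯–A–C.
First inversion puts the third (A) in the bass.

A  C  F♯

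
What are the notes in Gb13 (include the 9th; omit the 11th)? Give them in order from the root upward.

G♭, B♭, D♭, F♭, A♭, E♭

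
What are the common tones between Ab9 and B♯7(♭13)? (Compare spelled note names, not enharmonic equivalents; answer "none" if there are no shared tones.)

none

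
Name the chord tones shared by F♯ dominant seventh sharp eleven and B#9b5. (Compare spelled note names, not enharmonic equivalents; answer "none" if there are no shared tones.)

F♯ dominant seventh sharp eleven = F#, A#, C#, E, B#.
B#9b5 = B#, D##, F#, A#, C##.
Shared: F#, A#, B#.

F#, A#, B#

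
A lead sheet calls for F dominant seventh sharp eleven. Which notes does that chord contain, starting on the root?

F, A, C, E-flat, B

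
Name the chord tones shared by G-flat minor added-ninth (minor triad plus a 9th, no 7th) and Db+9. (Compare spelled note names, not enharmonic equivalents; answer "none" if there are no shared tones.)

G-flat minor added-ninth: Gb Bbb Db Ab
Db+9: Db F A Cb Eb
Common to both → Db.

Db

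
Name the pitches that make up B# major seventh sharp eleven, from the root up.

B-sharp D-double-sharp F-double-sharp A-double-sharp E-double-sharp

B# major seventh sharp eleven: major seventh sharp eleven on B-sharp.
B-sharp — root
D-double-sharp — major 3rd
F-double-sharp — perfect 5th
A-double-sharp — major 7th
E-double-sharp — augmented 11th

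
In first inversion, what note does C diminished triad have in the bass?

E♭

C diminished triad = C–E♭–G♭. First inversion → third in the bass = E♭.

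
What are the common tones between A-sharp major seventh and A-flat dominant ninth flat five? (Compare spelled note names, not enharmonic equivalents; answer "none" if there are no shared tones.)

none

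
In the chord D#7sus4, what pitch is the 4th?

D#7sus4 is built on D#; its 4th is a perfect 4th above the root.
A fourth above D uses the letter G, and the perfect 4th above D# is G#.

G#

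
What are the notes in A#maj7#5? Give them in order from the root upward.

Root A#, quality augmented major seventh:
Root: A#
Major 3rd (3rd): C##
Augmented 5th (5th): E##
Major 7th (7th): G##

A#, C##, E##, G##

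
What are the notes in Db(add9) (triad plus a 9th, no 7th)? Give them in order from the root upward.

Db(add9) is an added-ninth built on Db.
Db — root
F — major 3rd
Ab — perfect 5th
Eb — major 9th

Db – F – Ab – Eb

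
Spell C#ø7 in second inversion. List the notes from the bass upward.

In root position, C#ø7 is C♯–E–G–B.
Second inversion puts the fifth (G) in the bass.

G, B, C♯, E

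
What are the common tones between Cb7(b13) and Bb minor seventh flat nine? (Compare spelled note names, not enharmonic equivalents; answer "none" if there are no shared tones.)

Cb7(b13) = Cb, Eb, Gb, Bbb, Abb.
Bb minor seventh flat nine = Bb, Db, F, Ab, Cb.
Shared: Cb.

Cb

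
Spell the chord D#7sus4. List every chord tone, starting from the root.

D#  G#  A#  C#

D#7sus4: dominant seventh suspended fourth on D#.
Root: D#
Perfect 4th (4th): G#
Perfect 5th (5th): A#
Minor 7th (7th): C#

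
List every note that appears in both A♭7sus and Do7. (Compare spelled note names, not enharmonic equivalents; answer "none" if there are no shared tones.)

A♭7sus: A♭ D♭ E♭ G♭
Do7: D F A♭ C♭
Common to both → A♭.

A♭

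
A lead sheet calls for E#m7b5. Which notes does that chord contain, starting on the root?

E♯, G♯, B, D♯

E#m7b5 is a half-diminished seventh built on E♯.
- root: E♯
- minor 3rd: G♯
- diminished 5th: B
- minor 7th: D♯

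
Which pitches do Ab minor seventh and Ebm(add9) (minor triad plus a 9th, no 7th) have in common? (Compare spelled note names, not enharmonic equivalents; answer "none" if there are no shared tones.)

Eb – Gb

Ab minor seventh = Ab, Cb, Eb, Gb.
Ebm(add9) = Eb, Gb, Bb, F.
Shared: Eb, Gb.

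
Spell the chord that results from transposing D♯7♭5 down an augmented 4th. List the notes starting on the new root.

D# down an augmented 4th → A. New chord: A dominant seventh flat five.
- root: A
- major 3rd: C#
- diminished 5th: Eb
- minor 7th: G

A – C# – Eb – G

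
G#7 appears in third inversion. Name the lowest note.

F#

G#7 in root position is G#–B#–D#–F#.
Third inversion places the seventh in the bass, which is F#.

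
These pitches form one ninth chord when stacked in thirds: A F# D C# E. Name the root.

D

Stacking in thirds gives D – F# – A – C# – E, so D is the root — D major ninth.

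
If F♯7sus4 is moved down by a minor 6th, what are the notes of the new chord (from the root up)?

A minor 6th down from F♯ is A♯, so the new chord is A♯ dominant seventh suspended fourth.
A♯ — root
D♯ — perfect 4th
E♯ — perfect 5th
G♯ — minor 7th

A♯ – D♯ – E♯ – G♯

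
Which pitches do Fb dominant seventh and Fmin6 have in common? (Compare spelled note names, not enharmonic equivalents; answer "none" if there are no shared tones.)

Ab

Fb dominant seventh = Fb, Ab, Cb, Ebb.
Fmin6 = F, Ab, C, D.
Shared: Ab.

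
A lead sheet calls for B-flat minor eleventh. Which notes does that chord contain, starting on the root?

Root B-flat, quality minor eleventh:
B-flat — root
D-flat — minor 3rd
F — perfect 5th
A-flat — minor 7th
C — major 9th
E-flat — perfect 11th

B-flat, D-flat, F, A-flat, C, E-flat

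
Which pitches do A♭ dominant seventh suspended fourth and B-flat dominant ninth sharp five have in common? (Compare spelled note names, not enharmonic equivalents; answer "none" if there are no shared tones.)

A♭ dominant seventh suspended fourth: A-flat D-flat E-flat G-flat
B-flat dominant ninth sharp five: B-flat D F-sharp A-flat C
Common to both → A-flat.

A-flat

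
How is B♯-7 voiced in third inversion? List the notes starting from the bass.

In root position, B♯-7 is B#–D#–F##–A#.
Third inversion puts the seventh (A#) in the bass.

A#, B#, D#, F##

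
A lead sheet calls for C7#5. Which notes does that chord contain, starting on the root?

C – E – G# – Bb

Root C, quality augmented seventh:
- root: C
- major 3rd: E
- augmented 5th: G#
- minor 7th: Bb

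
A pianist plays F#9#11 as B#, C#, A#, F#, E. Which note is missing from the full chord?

G#

The full F#9#11 chord is F#, A#, C#, E, G#, B#.
Comparing with the voicing, the major 9th (9th) — G# — is absent.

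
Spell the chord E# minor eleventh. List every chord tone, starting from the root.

Root E#, quality minor eleventh:
- root: E#
- minor 3rd: G#
- perfect 5th: B#
- minor 7th: D#
- major 9th: F##
- perfect 11th: A#

E#, G#, B#, D#, F##, A#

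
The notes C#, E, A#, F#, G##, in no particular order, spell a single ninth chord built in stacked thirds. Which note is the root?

Arranged so that each adjacent pair is a third by letter name: F# – A# – C# – E – G##.
The bottom of that stack, F#, is the root (this is F# dominant seventh sharp nine).

F#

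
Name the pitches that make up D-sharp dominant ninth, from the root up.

D-sharp F-double-sharp A-sharp C-sharp E-sharp

D-sharp dominant ninth: dominant ninth on D-sharp.
root → D-sharp
3rd (major 3rd) → F-double-sharp
5th (perfect 5th) → A-sharp
7th (minor 7th) → C-sharp
9th (major 9th) → E-sharp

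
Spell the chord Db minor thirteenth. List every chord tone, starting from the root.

Db – Fb – Ab – Cb – Eb – Gb – Bb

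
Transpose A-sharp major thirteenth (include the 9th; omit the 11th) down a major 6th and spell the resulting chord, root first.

C-sharp  E-sharp  G-sharp  B-sharp  D-sharp  A-sharp

Transposed root: A-sharp → C-sharp (major 6th down). So we spell C-sharp major thirteenth:
- root: C-sharp
- major 3rd: E-sharp
- perfect 5th: G-sharp
- major 7th: B-sharp
- major 9th: D-sharp
- major 13th: A-sharp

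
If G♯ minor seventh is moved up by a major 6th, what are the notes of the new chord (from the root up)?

E# – G# – B# – D#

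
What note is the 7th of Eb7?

Root of Eb7 = E♭. The 7th is a minor 7th: E♭ up a minor 7th → D♭.

D♭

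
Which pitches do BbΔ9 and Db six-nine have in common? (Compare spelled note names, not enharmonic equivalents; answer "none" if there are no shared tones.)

Bb, F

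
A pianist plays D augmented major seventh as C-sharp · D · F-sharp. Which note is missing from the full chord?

A-sharp

D augmented major seventh = D, F-sharp, A-sharp, C-sharp. The voicing lacks the 5th (augmented 5th), A-sharp.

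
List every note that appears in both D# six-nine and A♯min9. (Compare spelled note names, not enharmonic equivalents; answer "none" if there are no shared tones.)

A#, B#, E#

D# six-nine: D# F## A# B# E#
A♯min9: A# C# E# G# B#
Common to both → A#, B#, E#.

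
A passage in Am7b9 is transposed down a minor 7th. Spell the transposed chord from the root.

B  D  F#  A  C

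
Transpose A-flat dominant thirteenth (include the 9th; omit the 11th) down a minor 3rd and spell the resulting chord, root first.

F A C E♭ G D

A minor 3rd down from A♭ is F, so the new chord is F dominant thirteenth.
Root: F
Major 3rd (3rd): A
Perfect 5th (5th): C
Minor 7th (7th): E♭
Major 9th (9th): G
Major 13th (13th): D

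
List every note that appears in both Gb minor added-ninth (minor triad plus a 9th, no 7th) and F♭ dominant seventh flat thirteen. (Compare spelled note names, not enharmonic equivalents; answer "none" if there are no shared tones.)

Gb minor added-ninth = Gb, Bbb, Db, Ab.
F♭ dominant seventh flat thirteen = Fb, Ab, Cb, Ebb, Dbb.
Shared: Ab.

Ab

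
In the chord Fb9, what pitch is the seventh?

Ebb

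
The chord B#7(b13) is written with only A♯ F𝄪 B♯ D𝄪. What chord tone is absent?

G♯

The full B#7(b13) chord is B♯, D𝄪, F𝄪, A♯, G♯.
Comparing with the voicing, the minor 13th (13th) — G♯ — is absent.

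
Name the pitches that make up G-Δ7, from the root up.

G – Bb – D – F#

G-Δ7: minor-major seventh on G.
Root: G
Minor 3rd (3rd): Bb
Perfect 5th (5th): D
Major 7th (7th): F#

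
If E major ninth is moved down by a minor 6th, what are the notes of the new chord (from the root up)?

A minor 6th down from E is G-sharp, so the new chord is G-sharp major ninth.
root → G-sharp
3rd (major 3rd) → B-sharp
5th (perfect 5th) → D-sharp
7th (major 7th) → F-double-sharp
9th (major 9th) → A-sharp

G-sharp B-sharp D-sharp F-double-sharp A-sharp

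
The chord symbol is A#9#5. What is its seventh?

G#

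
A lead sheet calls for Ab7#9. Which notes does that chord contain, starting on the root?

Ab7#9: dominant seventh sharp nine on A♭.
Root: A♭
Major 3rd (3rd): C
Perfect 5th (5th): E♭
Minor 7th (7th): G♭
Augmented 9th (9th): B

A♭, C, E♭, G♭, B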